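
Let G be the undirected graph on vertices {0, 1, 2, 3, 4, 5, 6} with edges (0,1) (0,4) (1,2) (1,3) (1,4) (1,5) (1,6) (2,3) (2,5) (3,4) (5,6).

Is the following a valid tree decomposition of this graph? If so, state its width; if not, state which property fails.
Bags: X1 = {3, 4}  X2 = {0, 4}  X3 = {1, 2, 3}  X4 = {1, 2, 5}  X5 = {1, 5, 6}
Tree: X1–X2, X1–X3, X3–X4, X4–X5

No — edge (1,4) lies in no bag.

A tree decomposition must satisfy three properties: every vertex lies in some bag; for every edge, both endpoints lie together in some bag; and for every vertex, the bags containing it form a connected subtree. Here edge (1,4) lies in no bag, so the decomposition is invalid.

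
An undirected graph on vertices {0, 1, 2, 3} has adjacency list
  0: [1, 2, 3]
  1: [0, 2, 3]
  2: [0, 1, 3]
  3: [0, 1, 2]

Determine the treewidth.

A width-3 tree decomposition is:
Bags: B1 = {0, 1, 2, 3}
Tree: (single bag)
A single bag containing all 4 vertices is trivially a valid decomposition of width 3. On the other hand G contains the 4-clique {0, 1, 2, 3}. A clique must lie in a single bag of any decomposition, so no decomposition can have width below 3. Therefore the treewidth is 3.

3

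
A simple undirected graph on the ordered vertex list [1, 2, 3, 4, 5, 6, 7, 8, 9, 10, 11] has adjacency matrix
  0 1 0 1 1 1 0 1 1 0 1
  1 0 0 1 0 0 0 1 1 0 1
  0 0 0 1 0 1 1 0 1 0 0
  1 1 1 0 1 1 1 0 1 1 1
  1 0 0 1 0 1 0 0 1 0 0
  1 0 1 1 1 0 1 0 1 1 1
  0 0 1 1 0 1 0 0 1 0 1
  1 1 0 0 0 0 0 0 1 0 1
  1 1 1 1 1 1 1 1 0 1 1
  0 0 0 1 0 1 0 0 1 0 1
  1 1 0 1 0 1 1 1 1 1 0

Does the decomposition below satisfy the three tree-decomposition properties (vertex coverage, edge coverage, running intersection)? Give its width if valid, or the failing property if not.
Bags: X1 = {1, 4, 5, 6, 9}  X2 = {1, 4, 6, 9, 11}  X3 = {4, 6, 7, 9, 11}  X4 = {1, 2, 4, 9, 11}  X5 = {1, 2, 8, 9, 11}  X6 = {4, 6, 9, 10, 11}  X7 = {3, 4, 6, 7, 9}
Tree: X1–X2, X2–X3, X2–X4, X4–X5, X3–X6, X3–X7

Vertex coverage: the bags together contain {1, 2, 3, 4, 5, 6, 7, 8, 9, 10, 11}, the full vertex set. Edge coverage: each edge of G has both endpoints in at least one bag. Running intersection: for every vertex, the bags containing it form a connected subtree. All three properties hold, so this is a valid tree decomposition of width max|bag| − 1 = 4, and hence tw(G) ≤ 4.

Yes; width 4.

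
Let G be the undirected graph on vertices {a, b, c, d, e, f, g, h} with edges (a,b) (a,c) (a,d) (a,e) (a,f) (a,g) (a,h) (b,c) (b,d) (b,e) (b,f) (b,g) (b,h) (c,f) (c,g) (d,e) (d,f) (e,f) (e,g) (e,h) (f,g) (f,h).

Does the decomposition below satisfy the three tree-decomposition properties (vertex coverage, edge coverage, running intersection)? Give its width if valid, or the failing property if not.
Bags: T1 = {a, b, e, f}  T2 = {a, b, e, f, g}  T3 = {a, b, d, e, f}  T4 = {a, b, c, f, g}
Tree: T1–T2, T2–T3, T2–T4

A tree decomposition must satisfy three properties: every vertex lies in some bag; for every edge, both endpoints lie together in some bag; and for every vertex, the bags containing it form a connected subtree. Here vertex h appears in no bag, so the decomposition is invalid.

No — vertex h appears in no bag.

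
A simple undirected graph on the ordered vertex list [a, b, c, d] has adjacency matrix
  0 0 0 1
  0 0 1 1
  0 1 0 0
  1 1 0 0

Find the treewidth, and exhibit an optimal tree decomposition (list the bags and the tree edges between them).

Treewidth 1.
One such decomposition:
Bags: B1 = {b, d}  B2 = {a, d}  B3 = {b, c}
Tree: B1–B2, B1–B3

The largest bag has 2 vertices, giving width 1; this decomposition certifies tw(G) ≤ 1. G has an edge, so its treewidth is at least 1. Therefore the treewidth is 1.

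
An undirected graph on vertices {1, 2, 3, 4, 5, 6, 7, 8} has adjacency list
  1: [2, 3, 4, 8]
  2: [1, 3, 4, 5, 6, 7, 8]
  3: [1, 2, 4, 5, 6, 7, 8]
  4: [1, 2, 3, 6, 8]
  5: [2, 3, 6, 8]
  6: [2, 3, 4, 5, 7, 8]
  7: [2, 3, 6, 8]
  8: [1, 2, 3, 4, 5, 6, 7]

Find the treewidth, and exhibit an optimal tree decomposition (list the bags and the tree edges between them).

Each bag holds 5 vertices, so the decomposition has width 4, which upper-bounds the treewidth. Conversely, {1, 2, 3, 4, 8} is a clique of size 5, and the vertices of any clique must share a bag in every tree decomposition; so some bag has ≥ 5 vertices and tw(G) ≥ 4. Hence tw(G) = 4 exactly.

Treewidth 4.
One optimal decomposition is:
Bags: B1 = {2, 3, 6, 7, 8}  B2 = {2, 3, 5, 6, 8}  B3 = {2, 3, 4, 6, 8}  B4 = {1, 2, 3, 4, 8}
Tree: B1–B2, B1–B3, B3–B4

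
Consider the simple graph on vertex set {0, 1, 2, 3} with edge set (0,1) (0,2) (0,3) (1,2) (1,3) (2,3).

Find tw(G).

3

A width-3 tree decomposition is:
Bags: B1 = {0, 1, 2, 3}
Tree: (single bag)
With just one bag of size 4, the width is 4 − 1 = 3, so tw(G) ≤ 3. Conversely, {0, 1, 2, 3} is a clique of size 4, and the vertices of any clique must share a bag in every tree decomposition; so some bag has ≥ 4 vertices and tw(G) ≥ 3. Combining the bounds, tw(G) = 3.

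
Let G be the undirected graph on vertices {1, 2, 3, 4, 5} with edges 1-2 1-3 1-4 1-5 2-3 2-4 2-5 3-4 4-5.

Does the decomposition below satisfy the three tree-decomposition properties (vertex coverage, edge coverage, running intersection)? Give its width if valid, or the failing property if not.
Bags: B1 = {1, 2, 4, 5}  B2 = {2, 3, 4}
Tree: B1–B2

A tree decomposition must satisfy three properties: every vertex lies in some bag; for every edge, both endpoints lie together in some bag; and for every vertex, the bags containing it form a connected subtree. Here edge (1,3) lies in no bag, so the decomposition is invalid.

No — edge (1,3) lies in no bag.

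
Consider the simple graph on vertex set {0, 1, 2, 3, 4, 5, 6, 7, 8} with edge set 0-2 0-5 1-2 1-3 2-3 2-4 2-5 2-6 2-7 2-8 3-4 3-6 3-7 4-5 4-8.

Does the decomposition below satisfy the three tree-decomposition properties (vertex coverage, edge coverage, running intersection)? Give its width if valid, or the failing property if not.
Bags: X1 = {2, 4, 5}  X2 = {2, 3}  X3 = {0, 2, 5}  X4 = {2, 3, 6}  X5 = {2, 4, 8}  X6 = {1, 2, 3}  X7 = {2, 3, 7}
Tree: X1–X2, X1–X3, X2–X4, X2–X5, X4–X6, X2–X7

A tree decomposition must satisfy three properties: every vertex lies in some bag; for every edge, both endpoints lie together in some bag; and for every vertex, the bags containing it form a connected subtree. Here edge (4,3) lies in no bag, so the decomposition is invalid.

No — edge (4,3) lies in no bag.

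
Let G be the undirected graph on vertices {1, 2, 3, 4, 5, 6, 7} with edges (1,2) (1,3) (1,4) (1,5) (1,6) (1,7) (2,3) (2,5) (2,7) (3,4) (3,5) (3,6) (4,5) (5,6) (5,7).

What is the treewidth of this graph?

3

A width-3 tree decomposition is:
Bags: B1 = {1, 2, 5, 7}  B2 = {1, 2, 3, 5}  B3 = {1, 3, 4, 5}  B4 = {1, 3, 5, 6}
Tree: B1–B2, B2–B3, B2–B4
The largest bag has 4 vertices, giving width 3; this decomposition certifies tw(G) ≤ 3. On the other hand G contains the 4-clique {1, 2, 3, 5}. A clique must lie in a single bag of any decomposition, so no decomposition can have width below 3. Hence tw(G) = 3 exactly.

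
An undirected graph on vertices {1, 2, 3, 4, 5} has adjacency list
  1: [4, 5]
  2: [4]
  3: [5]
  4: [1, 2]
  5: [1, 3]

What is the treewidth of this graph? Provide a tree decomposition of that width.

Every bag has size at most 2, so the width is 2 − 1 = 1 and tw(G) ≤ 1. Any graph with an edge has treewidth ≥ 1, and G has the edge 2–4. Combining the bounds, tw(G) = 1.

Treewidth 1.
One such decomposition:
Bags: B1 = {2, 4}  B2 = {1, 4}  B3 = {1, 5}  B4 = {3, 5}
Tree: B1–B2, B2–B3, B3–B4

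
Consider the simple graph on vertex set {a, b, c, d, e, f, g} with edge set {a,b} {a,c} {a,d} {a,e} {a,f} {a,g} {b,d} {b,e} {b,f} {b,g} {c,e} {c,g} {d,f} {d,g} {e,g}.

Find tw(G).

3

A width-3 tree decomposition is:
Bags: B1 = {a, b, d, g}  B2 = {a, b, d, f}  B3 = {a, b, e, g}  B4 = {a, c, e, g}
Tree: B1–B2, B1–B3, B3–B4
Every bag has size at most 4, so the width is 4 − 1 = 3 and tw(G) ≤ 3. Conversely, {a, b, d, g} is a clique of size 4, and the vertices of any clique must share a bag in every tree decomposition; so some bag has ≥ 4 vertices and tw(G) ≥ 3. Combining the bounds, tw(G) = 3.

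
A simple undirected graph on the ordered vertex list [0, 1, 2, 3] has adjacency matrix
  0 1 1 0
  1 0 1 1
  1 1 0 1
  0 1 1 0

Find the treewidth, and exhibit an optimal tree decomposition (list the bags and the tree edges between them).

Treewidth 2.
Bags: B1 = {1, 2, 3}  B2 = {0, 1, 2}
Tree: B1–B2

Every bag has size at most 3, so the width is 3 − 1 = 2 and tw(G) ≤ 2. Conversely, {0, 1, 2} is a clique of size 3, and the vertices of any clique must share a bag in every tree decomposition; so some bag has ≥ 3 vertices and tw(G) ≥ 2. The upper and lower bounds meet at 2, so that is the treewidth.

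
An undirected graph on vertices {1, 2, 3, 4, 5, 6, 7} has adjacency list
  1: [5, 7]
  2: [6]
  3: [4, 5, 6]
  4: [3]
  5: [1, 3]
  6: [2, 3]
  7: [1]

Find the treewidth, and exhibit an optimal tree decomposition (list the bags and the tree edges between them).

The largest bag has 2 vertices, giving width 1; this decomposition certifies tw(G) ≤ 1. Since G has at least one edge (e.g. 3–5), it is not an edgeless graph, so tw(G) ≥ 1. Hence tw(G) = 1 exactly.

Treewidth 1.
One such decomposition:
Bags: B1 = {3, 5}  B2 = {3, 4}  B3 = {1, 5}  B4 = {1, 7}  B5 = {3, 6}  B6 = {2, 6}
Tree: B1–B2, B1–B3, B3–B4, B2–B5, B5–B6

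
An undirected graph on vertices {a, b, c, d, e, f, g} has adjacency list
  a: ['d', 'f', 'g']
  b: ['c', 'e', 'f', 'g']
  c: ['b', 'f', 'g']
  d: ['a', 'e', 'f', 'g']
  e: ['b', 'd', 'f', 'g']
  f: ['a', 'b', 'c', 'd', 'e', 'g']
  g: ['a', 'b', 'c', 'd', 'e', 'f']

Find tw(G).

A width-3 tree decomposition is:
Bags: B1 = {d, e, f, g}  B2 = {b, e, f, g}  B3 = {a, d, f, g}  B4 = {b, c, f, g}
Tree: B1–B2, B1–B3, B2–B4
The largest bag has 4 vertices, giving width 3; this decomposition certifies tw(G) ≤ 3. For the lower bound, the 4 vertices {d, e, f, g} are pairwise adjacent, and any tree decomposition puts a clique entirely inside one bag — forcing width ≥ 3. The upper and lower bounds meet at 3, so that is the treewidth.

3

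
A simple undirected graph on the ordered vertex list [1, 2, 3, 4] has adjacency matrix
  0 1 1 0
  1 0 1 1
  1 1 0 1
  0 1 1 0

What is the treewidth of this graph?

A width-2 tree decomposition is:
Bags: B1 = {1, 2, 3}  B2 = {2, 3, 4}
Tree: B1–B2
The largest bag has 3 vertices, giving width 2; this decomposition certifies tw(G) ≤ 2. For the lower bound, the 3 vertices {1, 2, 3} are pairwise adjacent, and any tree decomposition puts a clique entirely inside one bag — forcing width ≥ 2. Therefore the treewidth is 2.

2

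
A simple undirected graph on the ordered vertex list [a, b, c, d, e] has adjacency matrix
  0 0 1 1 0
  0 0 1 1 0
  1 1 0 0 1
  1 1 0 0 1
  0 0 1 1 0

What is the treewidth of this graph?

A width-2 tree decomposition is:
Bags: B1 = {b, c, d}  B2 = {c, d, e}  B3 = {a, c, d}
Tree: B1–B2, B2–B3
Every bag has size at most 3, so the width is 3 − 1 = 2 and tw(G) ≤ 2. For the lower bound, G contains the cycle b–d–e–c–b, so G is not a forest; only forests have treewidth ≤ 1, hence tw(G) ≥ 2. Hence tw(G) = 2 exactly.

2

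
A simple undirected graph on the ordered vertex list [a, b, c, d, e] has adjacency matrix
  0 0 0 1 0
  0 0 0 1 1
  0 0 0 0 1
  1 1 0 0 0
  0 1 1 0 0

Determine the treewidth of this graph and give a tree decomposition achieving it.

Treewidth 1.
One optimal decomposition is:
Bags: B1 = {c, e}  B2 = {b, e}  B3 = {b, d}  B4 = {a, d}
Tree: B1–B2, B2–B3, B3–B4

Every bag has size at most 2, so the width is 2 − 1 = 1 and tw(G) ≤ 1. Any graph with an edge has treewidth ≥ 1, and G has the edge c–e. Therefore the treewidth is 1.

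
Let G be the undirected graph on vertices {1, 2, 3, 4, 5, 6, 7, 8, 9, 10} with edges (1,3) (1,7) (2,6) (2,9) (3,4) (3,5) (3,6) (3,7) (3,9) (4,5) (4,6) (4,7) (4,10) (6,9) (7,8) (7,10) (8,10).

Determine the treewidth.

A width-2 tree decomposition is:
Bags: B1 = {3, 4, 6}  B2 = {3, 6, 9}  B3 = {3, 4, 7}  B4 = {3, 4, 5}  B5 = {4, 7, 10}  B6 = {1, 3, 7}  B7 = {7, 8, 10}  B8 = {2, 6, 9}
Tree: B1–B2, B1–B3, B1–B4, B3–B5, B3–B6, B5–B7, B2–B8
Each bag holds 3 vertices, so the decomposition has width 2, which upper-bounds the treewidth. On the other hand G contains the 3-clique {7, 8, 10}. A clique must lie in a single bag of any decomposition, so no decomposition can have width below 2. The upper and lower bounds meet at 2, so that is the treewidth.

2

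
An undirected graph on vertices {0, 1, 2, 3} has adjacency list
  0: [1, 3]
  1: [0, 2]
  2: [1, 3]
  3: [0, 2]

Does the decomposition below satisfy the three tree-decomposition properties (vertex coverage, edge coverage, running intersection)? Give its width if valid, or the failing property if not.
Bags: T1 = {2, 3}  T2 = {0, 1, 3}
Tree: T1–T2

No — edge (1,2) lies in no bag.

A tree decomposition must satisfy three properties: every vertex lies in some bag; for every edge, both endpoints lie together in some bag; and for every vertex, the bags containing it form a connected subtree. Here edge (1,2) lies in no bag, so the decomposition is invalid.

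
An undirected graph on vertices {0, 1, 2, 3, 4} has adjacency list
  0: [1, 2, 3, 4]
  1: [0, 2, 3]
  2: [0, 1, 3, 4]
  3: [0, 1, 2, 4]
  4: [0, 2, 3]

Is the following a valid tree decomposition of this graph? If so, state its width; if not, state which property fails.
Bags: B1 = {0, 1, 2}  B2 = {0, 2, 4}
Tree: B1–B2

A tree decomposition must satisfy three properties: every vertex lies in some bag; for every edge, both endpoints lie together in some bag; and for every vertex, the bags containing it form a connected subtree. Here vertex 3 appears in no bag, so the decomposition is invalid.

No — vertex 3 appears in no bag.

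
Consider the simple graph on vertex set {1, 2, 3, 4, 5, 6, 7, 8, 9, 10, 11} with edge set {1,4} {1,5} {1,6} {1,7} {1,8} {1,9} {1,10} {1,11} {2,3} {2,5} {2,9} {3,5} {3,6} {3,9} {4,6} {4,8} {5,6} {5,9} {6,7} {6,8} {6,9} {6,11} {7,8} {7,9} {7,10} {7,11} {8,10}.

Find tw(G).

A width-3 tree decomposition is:
Bags: B1 = {1, 5, 6, 9}  B2 = {1, 6, 7, 9}  B3 = {1, 6, 7, 11}  B4 = {3, 5, 6, 9}  B5 = {2, 3, 5, 9}  B6 = {1, 6, 7, 8}  B7 = {1, 4, 6, 8}  B8 = {1, 7, 8, 10}
Tree: B1–B2, B2–B3, B1–B4, B4–B5, B3–B6, B6–B7, B6–B8
The largest bag has 4 vertices, giving width 3; this decomposition certifies tw(G) ≤ 3. On the other hand G contains the 4-clique {1, 7, 8, 10}. A clique must lie in a single bag of any decomposition, so no decomposition can have width below 3. Therefore the treewidth is 3.

3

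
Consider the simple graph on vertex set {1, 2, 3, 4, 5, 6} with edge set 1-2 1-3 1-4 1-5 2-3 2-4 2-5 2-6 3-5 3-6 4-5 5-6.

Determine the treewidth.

A width-3 tree decomposition is:
Bags: B1 = {2, 3, 5, 6}  B2 = {1, 2, 3, 5}  B3 = {1, 2, 4, 5}
Tree: B1–B2, B2–B3
Each bag holds 4 vertices, so the decomposition has width 3, which upper-bounds the treewidth. On the other hand G contains the 4-clique {1, 2, 3, 5}. A clique must lie in a single bag of any decomposition, so no decomposition can have width below 3. Hence tw(G) = 3 exactly.

3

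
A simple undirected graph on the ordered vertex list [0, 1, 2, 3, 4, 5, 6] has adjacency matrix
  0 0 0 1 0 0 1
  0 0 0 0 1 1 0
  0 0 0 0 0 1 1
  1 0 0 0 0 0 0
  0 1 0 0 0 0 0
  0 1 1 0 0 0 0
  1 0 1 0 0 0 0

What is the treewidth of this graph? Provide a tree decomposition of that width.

Treewidth 1.
One optimal decomposition is:
Bags: B1 = {0, 3}  B2 = {0, 6}  B3 = {2, 6}  B4 = {2, 5}  B5 = {1, 5}  B6 = {1, 4}
Tree: B1–B2, B2–B3, B3–B4, B4–B5, B5–B6

Every bag has size at most 2, so the width is 2 − 1 = 1 and tw(G) ≤ 1. Any graph with an edge has treewidth ≥ 1, and G has the edge 3–0. Hence tw(G) = 1 exactly.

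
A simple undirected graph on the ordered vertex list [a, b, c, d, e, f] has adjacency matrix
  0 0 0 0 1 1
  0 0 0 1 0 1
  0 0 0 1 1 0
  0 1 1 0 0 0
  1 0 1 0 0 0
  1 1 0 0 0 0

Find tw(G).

2

A width-2 tree decomposition is:
Bags: B1 = {b, c, d}  B2 = {b, c, e}  B3 = {a, b, e}  B4 = {a, b, f}
Tree: B1–B2, B2–B3, B3–B4
The largest bag has 3 vertices, giving width 2; this decomposition certifies tw(G) ≤ 2. Since b–d–c–e–a–f–b is a cycle in G, G is not acyclic. Forests are exactly the graphs of treewidth ≤ 1, so tw(G) ≥ 2. Hence tw(G) = 2 exactly.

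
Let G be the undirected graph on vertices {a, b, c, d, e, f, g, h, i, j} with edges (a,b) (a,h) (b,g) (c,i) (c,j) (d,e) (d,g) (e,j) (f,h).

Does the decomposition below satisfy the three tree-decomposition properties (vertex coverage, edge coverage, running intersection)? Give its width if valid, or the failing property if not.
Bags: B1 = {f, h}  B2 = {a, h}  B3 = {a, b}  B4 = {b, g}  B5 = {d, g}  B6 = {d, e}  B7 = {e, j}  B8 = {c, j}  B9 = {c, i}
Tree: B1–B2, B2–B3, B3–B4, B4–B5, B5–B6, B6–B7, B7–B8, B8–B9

Vertex coverage: the bags together contain {a, b, c, d, e, f, g, h, i, j}, the full vertex set. Edge coverage: each edge of G has both endpoints in at least one bag. Running intersection: for every vertex, the bags containing it form a connected subtree. All three properties hold, so this is a valid tree decomposition of width max|bag| − 1 = 1, and hence tw(G) ≤ 1.

Yes; width 1.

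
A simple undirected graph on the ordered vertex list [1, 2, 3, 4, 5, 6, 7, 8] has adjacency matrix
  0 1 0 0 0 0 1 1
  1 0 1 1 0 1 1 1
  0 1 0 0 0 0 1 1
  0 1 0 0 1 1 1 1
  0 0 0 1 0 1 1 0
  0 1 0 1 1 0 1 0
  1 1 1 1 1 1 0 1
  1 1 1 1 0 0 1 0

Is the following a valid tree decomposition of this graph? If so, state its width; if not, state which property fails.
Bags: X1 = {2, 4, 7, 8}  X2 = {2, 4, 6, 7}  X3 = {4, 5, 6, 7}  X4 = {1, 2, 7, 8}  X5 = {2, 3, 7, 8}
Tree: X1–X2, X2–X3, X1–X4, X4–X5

Every vertex of G appears in some bag (union = {1, 2, 3, 4, 5, 6, 7, 8}); every edge is covered by a bag; and for each vertex v the set of bags containing v is connected in the bag tree. The decomposition is therefore valid. The largest bag has 4 vertices, so the width is 3.

Yes; width 3.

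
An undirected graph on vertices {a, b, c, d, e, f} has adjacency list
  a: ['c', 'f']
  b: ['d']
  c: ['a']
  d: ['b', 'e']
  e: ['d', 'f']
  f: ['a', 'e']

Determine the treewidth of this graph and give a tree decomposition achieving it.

Every bag has size at most 2, so the width is 2 − 1 = 1 and tw(G) ≤ 1. G has an edge, so its treewidth is at least 1. Hence tw(G) = 1 exactly.

Treewidth 1.
One such decomposition:
Bags: B1 = {b, d}  B2 = {d, e}  B3 = {e, f}  B4 = {a, f}  B5 = {a, c}
Tree: B1–B2, B2–B3, B3–B4, B4–B5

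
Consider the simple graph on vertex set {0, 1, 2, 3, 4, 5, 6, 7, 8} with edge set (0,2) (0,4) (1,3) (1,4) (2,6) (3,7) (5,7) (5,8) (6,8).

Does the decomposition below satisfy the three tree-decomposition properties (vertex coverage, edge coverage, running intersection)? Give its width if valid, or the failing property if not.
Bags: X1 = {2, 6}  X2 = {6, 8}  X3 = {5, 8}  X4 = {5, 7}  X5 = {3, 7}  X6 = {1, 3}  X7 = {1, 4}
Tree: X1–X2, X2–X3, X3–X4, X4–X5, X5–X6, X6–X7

A tree decomposition must satisfy three properties: every vertex lies in some bag; for every edge, both endpoints lie together in some bag; and for every vertex, the bags containing it form a connected subtree. Here vertex 0 appears in no bag, so the decomposition is invalid.

No — vertex 0 appears in no bag.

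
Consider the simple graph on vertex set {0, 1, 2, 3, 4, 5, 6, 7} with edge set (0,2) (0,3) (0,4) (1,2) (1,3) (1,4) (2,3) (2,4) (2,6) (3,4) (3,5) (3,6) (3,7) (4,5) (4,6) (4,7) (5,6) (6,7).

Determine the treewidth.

A width-3 tree decomposition is:
Bags: B1 = {2, 3, 4, 6}  B2 = {1, 2, 3, 4}  B3 = {3, 4, 5, 6}  B4 = {3, 4, 6, 7}  B5 = {0, 2, 3, 4}
Tree: B1–B2, B1–B3, B3–B4, B2–B5
Each bag holds 4 vertices, so the decomposition has width 3, which upper-bounds the treewidth. For the lower bound, the 4 vertices {0, 2, 3, 4} are pairwise adjacent, and any tree decomposition puts a clique entirely inside one bag — forcing width ≥ 3. Combining the bounds, tw(G) = 3.

3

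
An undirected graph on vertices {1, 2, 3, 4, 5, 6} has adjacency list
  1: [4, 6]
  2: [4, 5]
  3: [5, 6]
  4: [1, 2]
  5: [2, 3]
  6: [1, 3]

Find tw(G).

A width-2 tree decomposition is:
Bags: B1 = {1, 4, 6}  B2 = {3, 4, 6}  B3 = {3, 4, 5}  B4 = {2, 4, 5}
Tree: B1–B2, B2–B3, B3–B4
Each bag holds 3 vertices, so the decomposition has width 2, which upper-bounds the treewidth. Since 4–1–6–3–5–2–4 is a cycle in G, G is not acyclic. Forests are exactly the graphs of treewidth ≤ 1, so tw(G) ≥ 2. Therefore the treewidth is 2.

2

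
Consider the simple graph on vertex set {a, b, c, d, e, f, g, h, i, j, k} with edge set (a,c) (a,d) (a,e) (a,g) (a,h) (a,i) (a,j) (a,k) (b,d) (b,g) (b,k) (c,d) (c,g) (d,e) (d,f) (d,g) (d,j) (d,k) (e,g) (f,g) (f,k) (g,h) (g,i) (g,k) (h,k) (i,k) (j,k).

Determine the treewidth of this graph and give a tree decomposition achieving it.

Treewidth 3.
One optimal decomposition is:
Bags: B1 = {a, d, j, k}  B2 = {a, d, g, k}  B3 = {a, d, e, g}  B4 = {b, d, g, k}  B5 = {a, c, d, g}  B6 = {a, g, h, k}  B7 = {a, g, i, k}  B8 = {d, f, g, k}
Tree: B1–B2, B2–B3, B2–B4, B3–B5, B2–B6, B2–B7, B4–B8

Every bag has size at most 4, so the width is 4 − 1 = 3 and tw(G) ≤ 3. For the lower bound, the 4 vertices {a, d, e, g} are pairwise adjacent, and any tree decomposition puts a clique entirely inside one bag — forcing width ≥ 3. Therefore the treewidth is 3.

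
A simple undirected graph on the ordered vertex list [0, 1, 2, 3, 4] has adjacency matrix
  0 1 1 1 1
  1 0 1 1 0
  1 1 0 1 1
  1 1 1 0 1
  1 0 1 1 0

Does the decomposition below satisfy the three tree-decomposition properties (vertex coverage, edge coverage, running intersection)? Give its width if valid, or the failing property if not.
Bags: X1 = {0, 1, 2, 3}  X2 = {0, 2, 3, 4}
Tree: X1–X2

Yes; width 3.

Checking the three conditions: (i) the bags cover all of {0, 1, 2, 3, 4}; (ii) for each edge, some bag contains both endpoints; (iii) the bags containing any fixed vertex form a subtree. All hold, so the decomposition is valid with width 4 − 1 = 3.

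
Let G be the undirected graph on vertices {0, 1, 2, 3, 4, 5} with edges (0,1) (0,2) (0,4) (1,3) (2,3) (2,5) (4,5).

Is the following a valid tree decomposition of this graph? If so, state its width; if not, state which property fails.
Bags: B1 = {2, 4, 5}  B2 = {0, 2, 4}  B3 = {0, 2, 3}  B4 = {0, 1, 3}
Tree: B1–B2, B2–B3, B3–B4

Yes; width 2.

Vertex coverage: the bags together contain {0, 1, 2, 3, 4, 5}, the full vertex set. Edge coverage: each edge of G has both endpoints in at least one bag. Running intersection: for every vertex, the bags containing it form a connected subtree. All three properties hold, so this is a valid tree decomposition of width max|bag| − 1 = 2, and hence tw(G) ≤ 2.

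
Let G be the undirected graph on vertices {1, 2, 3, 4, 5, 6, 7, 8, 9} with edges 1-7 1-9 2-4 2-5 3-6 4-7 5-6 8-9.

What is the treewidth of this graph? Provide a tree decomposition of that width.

Each bag holds 2 vertices, so the decomposition has width 1, which upper-bounds the treewidth. Since G has at least one edge (e.g. 8–9), it is not an edgeless graph, so tw(G) ≥ 1. Combining the bounds, tw(G) = 1.

Treewidth 1.
Bags: B1 = {8, 9}  B2 = {1, 9}  B3 = {1, 7}  B4 = {4, 7}  B5 = {2, 4}  B6 = {2, 5}  B7 = {5, 6}  B8 = {3, 6}
Tree: B1–B2, B2–B3, B3–B4, B4–B5, B5–B6, B6–B7, B7–B8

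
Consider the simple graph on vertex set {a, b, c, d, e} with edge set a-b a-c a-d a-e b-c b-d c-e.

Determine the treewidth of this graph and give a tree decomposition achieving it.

Every bag has size at most 3, so the width is 3 − 1 = 2 and tw(G) ≤ 2. For the lower bound, the 3 vertices {a, b, d} are pairwise adjacent, and any tree decomposition puts a clique entirely inside one bag — forcing width ≥ 2. Therefore the treewidth is 2.

Treewidth 2.
Bags: B1 = {a, b, c}  B2 = {a, b, d}  B3 = {a, c, e}
Tree: B1–B2, B1–B3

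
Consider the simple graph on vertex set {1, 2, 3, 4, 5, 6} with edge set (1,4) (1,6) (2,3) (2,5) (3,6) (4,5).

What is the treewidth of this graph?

2

A width-2 tree decomposition is:
Bags: B1 = {2, 3, 5}  B2 = {3, 4, 5}  B3 = {1, 3, 4}  B4 = {1, 3, 6}
Tree: B1–B2, B2–B3, B3–B4
The largest bag has 3 vertices, giving width 2; this decomposition certifies tw(G) ≤ 2. The edges 3–2–5–4–1–6–3 form a cycle, so G is not a tree and its treewidth is at least 2. Combining the bounds, tw(G) = 2.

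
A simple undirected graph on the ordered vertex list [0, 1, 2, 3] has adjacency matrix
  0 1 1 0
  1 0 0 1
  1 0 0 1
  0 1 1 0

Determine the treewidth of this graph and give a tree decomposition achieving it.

Every bag has size at most 3, so the width is 3 − 1 = 2 and tw(G) ≤ 2. For the lower bound, G contains the cycle 2–0–1–3–2, so G is not a forest; only forests have treewidth ≤ 1, hence tw(G) ≥ 2. Therefore the treewidth is 2.

Treewidth 2.
One such decomposition:
Bags: B1 = {0, 1, 2}  B2 = {1, 2, 3}
Tree: B1–B2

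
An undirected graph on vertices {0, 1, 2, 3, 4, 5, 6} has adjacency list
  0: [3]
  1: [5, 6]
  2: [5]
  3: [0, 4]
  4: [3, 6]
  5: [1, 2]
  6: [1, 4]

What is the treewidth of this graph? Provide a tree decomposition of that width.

Treewidth 1.
Bags: B1 = {0, 3}  B2 = {3, 4}  B3 = {4, 6}  B4 = {1, 6}  B5 = {1, 5}  B6 = {2, 5}
Tree: B1–B2, B2–B3, B3–B4, B4–B5, B5–B6

Every bag has size at most 2, so the width is 2 − 1 = 1 and tw(G) ≤ 1. Since G has at least one edge (e.g. 0–3), it is not an edgeless graph, so tw(G) ≥ 1. Hence tw(G) = 1 exactly.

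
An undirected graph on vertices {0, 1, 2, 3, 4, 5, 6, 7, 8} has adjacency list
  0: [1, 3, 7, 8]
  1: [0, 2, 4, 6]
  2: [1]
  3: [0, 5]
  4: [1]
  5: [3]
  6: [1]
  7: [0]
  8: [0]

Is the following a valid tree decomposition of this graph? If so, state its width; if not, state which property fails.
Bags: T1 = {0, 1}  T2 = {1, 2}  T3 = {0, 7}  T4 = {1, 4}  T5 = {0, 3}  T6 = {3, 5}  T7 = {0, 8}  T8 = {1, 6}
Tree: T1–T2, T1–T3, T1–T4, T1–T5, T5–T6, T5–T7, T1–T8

Checking the three conditions: (i) the bags cover all of {0, 1, 2, 3, 4, 5, 6, 7, 8}; (ii) for each edge, some bag contains both endpoints; (iii) the bags containing any fixed vertex form a subtree. All hold, so the decomposition is valid with width 2 − 1 = 1.

Yes; width 1.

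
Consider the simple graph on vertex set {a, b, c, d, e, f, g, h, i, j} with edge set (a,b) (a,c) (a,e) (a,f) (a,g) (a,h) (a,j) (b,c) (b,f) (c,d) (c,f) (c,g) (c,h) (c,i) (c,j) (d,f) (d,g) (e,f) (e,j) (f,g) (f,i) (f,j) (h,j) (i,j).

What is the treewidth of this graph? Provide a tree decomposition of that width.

The largest bag has 4 vertices, giving width 3; this decomposition certifies tw(G) ≤ 3. For the lower bound, the 4 vertices {a, c, h, j} are pairwise adjacent, and any tree decomposition puts a clique entirely inside one bag — forcing width ≥ 3. The upper and lower bounds meet at 3, so that is the treewidth.

Treewidth 3.
One optimal decomposition is:
Bags: B1 = {a, c, f, j}  B2 = {a, b, c, f}  B3 = {a, e, f, j}  B4 = {a, c, h, j}  B5 = {a, c, f, g}  B6 = {c, f, i, j}  B7 = {c, d, f, g}
Tree: B1–B2, B1–B3, B1–B4, B1–B5, B1–B6, B5–B7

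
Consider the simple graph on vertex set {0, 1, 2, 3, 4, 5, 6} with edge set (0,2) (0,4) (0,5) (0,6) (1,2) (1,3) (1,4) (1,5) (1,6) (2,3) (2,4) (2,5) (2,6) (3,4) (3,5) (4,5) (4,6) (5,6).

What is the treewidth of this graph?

A width-4 tree decomposition is:
Bags: B1 = {1, 2, 4, 5, 6}  B2 = {1, 2, 3, 4, 5}  B3 = {0, 2, 4, 5, 6}
Tree: B1–B2, B1–B3
Each bag holds 5 vertices, so the decomposition has width 4, which upper-bounds the treewidth. On the other hand G contains the 5-clique {0, 2, 4, 5, 6}. A clique must lie in a single bag of any decomposition, so no decomposition can have width below 4. Combining the bounds, tw(G) = 4.

4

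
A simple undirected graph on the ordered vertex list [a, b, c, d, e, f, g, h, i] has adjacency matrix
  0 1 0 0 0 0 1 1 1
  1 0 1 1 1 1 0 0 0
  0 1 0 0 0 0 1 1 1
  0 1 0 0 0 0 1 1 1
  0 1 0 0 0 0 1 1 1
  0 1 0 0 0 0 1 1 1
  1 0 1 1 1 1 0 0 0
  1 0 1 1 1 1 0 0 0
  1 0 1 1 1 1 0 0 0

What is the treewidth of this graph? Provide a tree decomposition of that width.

Every bag has size at most 5, so the width is 5 − 1 = 4 and tw(G) ≤ 4. For the lower bound: the 5 vertex sets {b,f}, {e,h}, {c,i}, {g}, {d} are disjoint, each induces a connected subgraph, and every pair is joined by at least one edge of G. Contracting each set to a single vertex therefore yields K_{5} as a minor, and since treewidth is minor-monotone, tw(G) ≥ tw(K_{5}) = 4. Therefore the treewidth is 4.

Treewidth 4.
One such decomposition:
Bags: B1 = {b, f, g, h, i}  B2 = {b, e, g, h, i}  B3 = {b, c, g, h, i}  B4 = {b, d, g, h, i}  B5 = {a, b, g, h, i}
Tree: B1–B2, B2–B3, B3–B4, B4–B5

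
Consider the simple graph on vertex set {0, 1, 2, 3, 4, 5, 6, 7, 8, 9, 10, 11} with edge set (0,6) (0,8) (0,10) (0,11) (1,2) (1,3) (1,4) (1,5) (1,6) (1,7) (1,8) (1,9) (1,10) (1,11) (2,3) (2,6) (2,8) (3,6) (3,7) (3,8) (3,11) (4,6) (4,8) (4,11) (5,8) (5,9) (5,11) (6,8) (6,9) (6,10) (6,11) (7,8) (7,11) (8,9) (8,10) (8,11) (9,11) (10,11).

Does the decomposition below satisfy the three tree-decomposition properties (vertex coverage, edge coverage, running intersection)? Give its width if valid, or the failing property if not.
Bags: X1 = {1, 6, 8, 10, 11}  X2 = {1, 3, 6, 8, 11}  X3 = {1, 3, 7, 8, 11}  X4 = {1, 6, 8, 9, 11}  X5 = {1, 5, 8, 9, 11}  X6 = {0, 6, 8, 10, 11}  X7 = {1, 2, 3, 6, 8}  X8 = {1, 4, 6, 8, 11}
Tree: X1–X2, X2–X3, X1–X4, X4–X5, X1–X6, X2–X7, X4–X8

Checking the three conditions: (i) the bags cover all of {0, 1, 2, 3, 4, 5, 6, 7, 8, 9, 10, 11}; (ii) for each edge, some bag contains both endpoints; (iii) the bags containing any fixed vertex form a subtree. All hold, so the decomposition is valid with width 5 − 1 = 4.

Yes; width 4.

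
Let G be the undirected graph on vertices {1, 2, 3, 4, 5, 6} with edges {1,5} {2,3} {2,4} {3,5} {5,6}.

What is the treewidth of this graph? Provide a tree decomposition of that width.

Each bag holds 2 vertices, so the decomposition has width 1, which upper-bounds the treewidth. Since G has at least one edge (e.g. 3–5), it is not an edgeless graph, so tw(G) ≥ 1. Hence tw(G) = 1 exactly.

Treewidth 1.
One optimal decomposition is:
Bags: B1 = {3, 5}  B2 = {1, 5}  B3 = {5, 6}  B4 = {2, 3}  B5 = {2, 4}
Tree: B1–B2, B2–B3, B1–B4, B4–B5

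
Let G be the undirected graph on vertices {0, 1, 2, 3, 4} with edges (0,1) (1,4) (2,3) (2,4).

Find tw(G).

1

A width-1 tree decomposition is:
Bags: B1 = {2, 3}  B2 = {2, 4}  B3 = {1, 4}  B4 = {0, 1}
Tree: B1–B2, B2–B3, B3–B4
Each bag holds 2 vertices, so the decomposition has width 1, which upper-bounds the treewidth. Any graph with an edge has treewidth ≥ 1, and G has the edge 3–2. The upper and lower bounds meet at 1, so that is the treewidth.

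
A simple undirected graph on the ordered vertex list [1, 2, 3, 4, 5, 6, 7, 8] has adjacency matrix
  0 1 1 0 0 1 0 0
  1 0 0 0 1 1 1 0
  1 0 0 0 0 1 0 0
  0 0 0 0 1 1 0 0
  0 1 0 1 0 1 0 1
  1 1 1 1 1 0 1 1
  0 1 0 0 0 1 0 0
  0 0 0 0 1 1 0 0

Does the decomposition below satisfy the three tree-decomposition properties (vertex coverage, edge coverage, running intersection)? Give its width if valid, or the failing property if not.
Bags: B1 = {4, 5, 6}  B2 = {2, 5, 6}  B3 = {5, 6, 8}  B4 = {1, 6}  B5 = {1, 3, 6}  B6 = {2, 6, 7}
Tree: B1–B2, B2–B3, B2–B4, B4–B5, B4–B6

A tree decomposition must satisfy three properties: every vertex lies in some bag; for every edge, both endpoints lie together in some bag; and for every vertex, the bags containing it form a connected subtree. Here edge (2,1) lies in no bag, so the decomposition is invalid.

No — edge (2,1) lies in no bag.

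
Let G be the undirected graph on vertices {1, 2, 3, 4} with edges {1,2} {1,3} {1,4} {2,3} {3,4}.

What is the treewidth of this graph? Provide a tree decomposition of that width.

The largest bag has 3 vertices, giving width 2; this decomposition certifies tw(G) ≤ 2. For the lower bound, the 3 vertices {1, 2, 3} are pairwise adjacent, and any tree decomposition puts a clique entirely inside one bag — forcing width ≥ 2. Combining the bounds, tw(G) = 2.

Treewidth 2.
Bags: B1 = {1, 2, 3}  B2 = {1, 3, 4}
Tree: B1–B2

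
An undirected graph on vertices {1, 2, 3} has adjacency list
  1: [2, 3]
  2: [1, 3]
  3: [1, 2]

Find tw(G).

A width-2 tree decomposition is:
Bags: B1 = {1, 2, 3}
Tree: (single bag)
A single bag containing all 3 vertices is trivially a valid decomposition of width 2. On the other hand G contains the 3-clique {1, 2, 3}. A clique must lie in a single bag of any decomposition, so no decomposition can have width below 2. Therefore the treewidth is 2.

2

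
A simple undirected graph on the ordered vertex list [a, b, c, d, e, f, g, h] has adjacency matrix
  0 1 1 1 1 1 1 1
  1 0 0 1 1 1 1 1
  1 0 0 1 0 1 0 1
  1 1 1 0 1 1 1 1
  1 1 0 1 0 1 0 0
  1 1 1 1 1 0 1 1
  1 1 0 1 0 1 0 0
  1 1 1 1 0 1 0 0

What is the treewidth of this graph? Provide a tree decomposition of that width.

Treewidth 4.
One such decomposition:
Bags: B1 = {a, b, d, e, f}  B2 = {a, b, d, f, g}  B3 = {a, b, d, f, h}  B4 = {a, c, d, f, h}
Tree: B1–B2, B2–B3, B3–B4

The largest bag has 5 vertices, giving width 4; this decomposition certifies tw(G) ≤ 4. On the other hand G contains the 5-clique {a, c, d, f, h}. A clique must lie in a single bag of any decomposition, so no decomposition can have width below 4. The upper and lower bounds meet at 4, so that is the treewidth.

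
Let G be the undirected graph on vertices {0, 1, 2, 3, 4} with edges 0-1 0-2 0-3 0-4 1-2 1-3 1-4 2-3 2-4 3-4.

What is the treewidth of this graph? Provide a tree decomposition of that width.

With just one bag of size 5, the width is 5 − 1 = 4, so tw(G) ≤ 4. For the lower bound, the 5 vertices {0, 1, 2, 3, 4} are pairwise adjacent, and any tree decomposition puts a clique entirely inside one bag — forcing width ≥ 4. The upper and lower bounds meet at 4, so that is the treewidth.

Treewidth 4.
One such decomposition:
Bags: B1 = {0, 1, 2, 3, 4}
Tree: (single bag)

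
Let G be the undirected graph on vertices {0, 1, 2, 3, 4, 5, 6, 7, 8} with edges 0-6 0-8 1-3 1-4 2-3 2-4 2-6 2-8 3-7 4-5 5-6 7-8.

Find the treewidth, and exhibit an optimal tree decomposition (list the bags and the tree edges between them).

Treewidth 3.
One such decomposition:
Bags: B1 = {0, 4, 5, 6}  B2 = {0, 2, 4, 6}  B3 = {0, 2, 4, 8}  B4 = {1, 2, 4, 8}  B5 = {1, 2, 3, 8}  B6 = {1, 3, 7, 8}
Tree: B1–B2, B2–B3, B3–B4, B4–B5, B5–B6

Each bag holds 4 vertices, so the decomposition has width 3, which upper-bounds the treewidth. For the lower bound: the 4 vertex sets {0,5,6}, {4}, {2}, {1,3,7,8} are disjoint, each induces a connected subgraph, and every pair is joined by at least one edge of G. Contracting each set to a single vertex therefore yields K_{4} as a minor, and since treewidth is minor-monotone, tw(G) ≥ tw(K_{4}) = 3. Hence tw(G) = 3 exactly.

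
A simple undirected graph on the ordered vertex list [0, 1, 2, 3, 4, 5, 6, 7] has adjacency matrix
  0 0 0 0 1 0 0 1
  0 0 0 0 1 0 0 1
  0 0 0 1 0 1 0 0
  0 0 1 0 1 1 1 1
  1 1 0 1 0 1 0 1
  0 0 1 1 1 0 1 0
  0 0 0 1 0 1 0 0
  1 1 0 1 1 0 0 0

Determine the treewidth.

2

A width-2 tree decomposition is:
Bags: B1 = {3, 4, 5}  B2 = {3, 4, 7}  B3 = {0, 4, 7}  B4 = {2, 3, 5}  B5 = {1, 4, 7}  B6 = {3, 5, 6}
Tree: B1–B2, B2–B3, B1–B4, B2–B5, B4–B6
Each bag holds 3 vertices, so the decomposition has width 2, which upper-bounds the treewidth. For the lower bound, the 3 vertices {0, 4, 7} are pairwise adjacent, and any tree decomposition puts a clique entirely inside one bag — forcing width ≥ 2. The upper and lower bounds meet at 2, so that is the treewidth.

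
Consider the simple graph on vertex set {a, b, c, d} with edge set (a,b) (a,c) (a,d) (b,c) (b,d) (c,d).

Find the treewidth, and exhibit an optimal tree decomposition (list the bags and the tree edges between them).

Treewidth 3.
Bags: B1 = {a, b, c, d}
Tree: (single bag)

A single bag containing all 4 vertices is trivially a valid decomposition of width 3. Conversely, {a, b, c, d} is a clique of size 4, and the vertices of any clique must share a bag in every tree decomposition; so some bag has ≥ 4 vertices and tw(G) ≥ 3. The upper and lower bounds meet at 3, so that is the treewidth.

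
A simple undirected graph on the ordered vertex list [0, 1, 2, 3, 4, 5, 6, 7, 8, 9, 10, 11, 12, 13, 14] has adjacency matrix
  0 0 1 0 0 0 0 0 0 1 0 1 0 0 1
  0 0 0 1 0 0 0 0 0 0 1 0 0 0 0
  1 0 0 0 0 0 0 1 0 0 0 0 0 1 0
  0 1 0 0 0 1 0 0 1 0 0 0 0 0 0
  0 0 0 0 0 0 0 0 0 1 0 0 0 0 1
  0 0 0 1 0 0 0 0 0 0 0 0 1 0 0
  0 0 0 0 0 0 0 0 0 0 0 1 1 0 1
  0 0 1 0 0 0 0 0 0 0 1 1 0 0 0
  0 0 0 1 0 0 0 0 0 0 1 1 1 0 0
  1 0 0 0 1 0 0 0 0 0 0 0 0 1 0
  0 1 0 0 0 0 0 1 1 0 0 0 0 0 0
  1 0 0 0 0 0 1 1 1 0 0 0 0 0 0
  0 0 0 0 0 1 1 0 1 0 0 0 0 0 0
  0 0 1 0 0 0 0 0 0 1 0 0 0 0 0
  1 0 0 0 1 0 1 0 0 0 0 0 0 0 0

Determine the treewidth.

3

A width-3 tree decomposition is:
Bags: B1 = {4, 9, 13, 14}  B2 = {0, 9, 13, 14}  B3 = {0, 2, 13, 14}  B4 = {0, 2, 6, 14}  B5 = {0, 2, 6, 11}  B6 = {2, 6, 7, 11}  B7 = {6, 7, 11, 12}  B8 = {7, 8, 11, 12}  B9 = {7, 8, 10, 12}  B10 = {5, 8, 10, 12}  B11 = {3, 5, 8, 10}  B12 = {1, 3, 5, 10}
Tree: B1–B2, B2–B3, B3–B4, B4–B5, B5–B6, B6–B7, B7–B8, B8–B9, B9–B10, B10–B11, B11–B12
Each bag holds 4 vertices, so the decomposition has width 3, which upper-bounds the treewidth. For the lower bound: the 4 vertex sets {4,9,13}, {14}, {0}, {2,6,7,11} are disjoint, each induces a connected subgraph, and every pair is joined by at least one edge of G. Contracting each set to a single vertex therefore yields K_{4} as a minor, and since treewidth is minor-monotone, tw(G) ≥ tw(K_{4}) = 3. Combining the bounds, tw(G) = 3.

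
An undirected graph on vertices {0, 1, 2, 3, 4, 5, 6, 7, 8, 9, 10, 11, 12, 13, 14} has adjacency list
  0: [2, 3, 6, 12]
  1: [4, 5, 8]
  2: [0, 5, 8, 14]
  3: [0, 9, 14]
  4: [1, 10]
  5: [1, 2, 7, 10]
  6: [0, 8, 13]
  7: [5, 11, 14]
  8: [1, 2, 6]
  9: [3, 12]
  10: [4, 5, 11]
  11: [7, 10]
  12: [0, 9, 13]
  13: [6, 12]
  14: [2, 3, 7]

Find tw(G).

3

A width-3 tree decomposition is:
Bags: B1 = {4, 7, 10, 11}  B2 = {4, 5, 7, 10}  B3 = {1, 4, 5, 7}  B4 = {1, 5, 7, 14}  B5 = {1, 2, 5, 14}  B6 = {1, 2, 8, 14}  B7 = {2, 3, 8, 14}  B8 = {0, 2, 3, 8}  B9 = {0, 3, 6, 8}  B10 = {0, 3, 6, 9}  B11 = {0, 6, 9, 12}  B12 = {6, 9, 12, 13}
Tree: B1–B2, B2–B3, B3–B4, B4–B5, B5–B6, B6–B7, B7–B8, B8–B9, B9–B10, B10–B11, B11–B12
The largest bag has 4 vertices, giving width 3; this decomposition certifies tw(G) ≤ 3. For the lower bound: the 4 vertex sets {4,10,11}, {7}, {5}, {1,2,8,14} are disjoint, each induces a connected subgraph, and every pair is joined by at least one edge of G. Contracting each set to a single vertex therefore yields K_{4} as a minor, and since treewidth is minor-monotone, tw(G) ≥ tw(K_{4}) = 3. Therefore the treewidth is 3.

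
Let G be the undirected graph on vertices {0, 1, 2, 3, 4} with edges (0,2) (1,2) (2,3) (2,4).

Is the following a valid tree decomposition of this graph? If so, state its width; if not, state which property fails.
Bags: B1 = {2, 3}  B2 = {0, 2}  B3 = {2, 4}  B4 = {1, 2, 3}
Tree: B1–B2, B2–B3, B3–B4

A tree decomposition must satisfy three properties: every vertex lies in some bag; for every edge, both endpoints lie together in some bag; and for every vertex, the bags containing it form a connected subtree. Here bags containing vertex 3 are not connected in the tree, so the decomposition is invalid.

No — bags containing vertex 3 are not connected in the tree.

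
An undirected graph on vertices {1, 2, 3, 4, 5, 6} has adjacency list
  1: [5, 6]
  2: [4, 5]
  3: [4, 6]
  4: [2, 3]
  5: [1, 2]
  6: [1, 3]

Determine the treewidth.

A width-2 tree decomposition is:
Bags: B1 = {1, 2, 5}  B2 = {1, 2, 6}  B3 = {2, 3, 6}  B4 = {2, 3, 4}
Tree: B1–B2, B2–B3, B3–B4
Each bag holds 3 vertices, so the decomposition has width 2, which upper-bounds the treewidth. Since 2–5–1–6–3–4–2 is a cycle in G, G is not acyclic. Forests are exactly the graphs of treewidth ≤ 1, so tw(G) ≥ 2. Hence tw(G) = 2 exactly.

2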